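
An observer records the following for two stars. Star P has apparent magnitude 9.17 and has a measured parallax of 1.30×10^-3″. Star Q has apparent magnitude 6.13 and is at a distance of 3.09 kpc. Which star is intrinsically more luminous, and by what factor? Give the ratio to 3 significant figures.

Star Q is more luminous, by a factor of 265.

Star P: d = 1/p = 1/1.30×10^-3″ = 769.2 pc
Star P: M = m − 5 log₁₀ d + 5 = 9.17 − 5·2.8861 + 5 = -0.260
Star Q: d = 3.09 kpc = 3090 pc
Star Q: M = m − 5 log₁₀ d + 5 = 6.13 − 5·3.4900 + 5 = -6.320
ΔM = M_P − M_Q = -0.260 − (-6.320) = 6.060; smaller M is more luminous → Star Q.
L ratio = 10^(0.4 |ΔM|) = 10^2.424 = 265.3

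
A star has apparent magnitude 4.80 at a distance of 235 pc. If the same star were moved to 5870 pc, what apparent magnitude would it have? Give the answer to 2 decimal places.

Flux ∝ 1/d², so Δm = 5 log₁₀(d₂/d₁) = 5 log₁₀(5870/235) = 6.988
m₂ = m₁ + Δm = 4.80 + (6.988) = 11.788

m ≈ 11.79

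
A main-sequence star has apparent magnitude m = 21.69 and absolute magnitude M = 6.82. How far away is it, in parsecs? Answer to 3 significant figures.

d ≈ 9420 pc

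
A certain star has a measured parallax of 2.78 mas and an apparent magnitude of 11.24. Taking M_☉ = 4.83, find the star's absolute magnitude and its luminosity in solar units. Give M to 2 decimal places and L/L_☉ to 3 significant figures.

d = 1/p = 1000/2.78 mas = 359.7 pc
M = m − 5 log₁₀ d + 5 = 11.24 − 5·2.5560 + 5 = 3.460
M − M_☉ = 3.460 − 4.83 = -1.370
L/L_☉ = 10^(−0.4 × -1.370) = 3.531

M ≈ 3.46; L/L_☉ ≈ 3.53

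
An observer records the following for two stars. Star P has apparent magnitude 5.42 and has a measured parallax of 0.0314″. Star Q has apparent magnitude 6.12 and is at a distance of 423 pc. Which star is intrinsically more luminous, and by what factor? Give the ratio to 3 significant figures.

Star Q is more luminous, by a factor of 92.6.

Star P: d = 1/p = 1/0.0314″ = 31.85 pc
Star P: M = m − 5 log₁₀ d + 5 = 5.42 − 5·1.5031 + 5 = 2.905
Star Q: M = m − 5 log₁₀ d + 5 = 6.12 − 5·2.6263 + 5 = -2.012
ΔM = M_P − M_Q = 2.905 − (-2.012) = 4.916; smaller M is more luminous → Star Q.
L ratio = 10^(0.4 |ΔM|) = 10^1.967 = 92.58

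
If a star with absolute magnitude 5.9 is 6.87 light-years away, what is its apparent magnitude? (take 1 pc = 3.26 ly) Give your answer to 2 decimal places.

m ≈ 2.52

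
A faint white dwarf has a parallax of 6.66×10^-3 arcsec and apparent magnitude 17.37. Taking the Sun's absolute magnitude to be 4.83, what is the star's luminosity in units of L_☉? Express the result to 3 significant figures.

d = 1/p = 1/6.66×10^-3″ = 150.2 pc
M = m − 5 log₁₀ d + 5 = 17.37 − 5·2.1765 + 5 = 11.487
M − M_☉ = 11.487 − 4.83 = 6.657
L/L_☉ = 10^(−0.4 × 6.657) = 2.173×10^-3

L/L_☉ ≈ 2.17×10^-3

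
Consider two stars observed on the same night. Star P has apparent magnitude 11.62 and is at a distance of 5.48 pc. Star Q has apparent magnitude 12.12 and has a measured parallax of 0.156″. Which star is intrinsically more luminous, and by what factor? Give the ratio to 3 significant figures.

Star P: M = m − 5 log₁₀ d + 5 = 11.62 − 5·0.7388 + 5 = 12.926
Star Q: d = 1/p = 1/0.156″ = 6.410 pc
Star Q: M = m − 5 log₁₀ d + 5 = 12.12 − 5·0.8069 + 5 = 13.086
ΔM = M_P − M_Q = 12.926 − (13.086) = -0.160; smaller M is more luminous → Star P.
L ratio = 10^(0.4 |ΔM|) = 10^0.064 = 1.158

Star P is more luminous, by a factor of 1.16.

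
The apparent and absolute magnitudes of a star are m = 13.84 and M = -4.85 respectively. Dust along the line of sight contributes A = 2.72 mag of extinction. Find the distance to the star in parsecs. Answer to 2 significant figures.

m − M = 5 log₁₀(d/10 pc) + A  ⇒  13.84 − (-4.85) − 2.72 = 5 log₁₀(d/10)
15.970 = 5 log₁₀(d/10)
log₁₀ d = (m − M − A)/5 + 1 = 4.1940
d = 10^4.1940 = 15630 pc

d ≈ 16000 pc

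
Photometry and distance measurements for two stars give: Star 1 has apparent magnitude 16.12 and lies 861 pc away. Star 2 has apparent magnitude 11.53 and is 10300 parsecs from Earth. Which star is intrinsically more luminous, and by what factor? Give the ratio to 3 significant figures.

Star 1: M = m − 5 log₁₀ d + 5 = 16.12 − 5·2.9350 + 5 = 6.445
Star 2: M = m − 5 log₁₀ d + 5 = 11.53 − 5·4.0128 + 5 = -3.534
ΔM = M_1 − M_2 = 6.445 − (-3.534) = 9.979; smaller M is more luminous → Star 2.
L ratio = 10^(0.4 |ΔM|) = 10^3.992 = 9810

Star 2 is more luminous, by a factor of 9810.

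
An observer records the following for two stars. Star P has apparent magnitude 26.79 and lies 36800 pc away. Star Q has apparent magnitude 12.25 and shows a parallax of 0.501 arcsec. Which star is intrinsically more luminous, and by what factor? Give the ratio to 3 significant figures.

Star P: M = m − 5 log₁₀ d + 5 = 26.79 − 5·4.5658 + 5 = 8.961
Star Q: d = 1/p = 1/0.501″ = 1.996 pc
Star Q: M = m − 5 log₁₀ d + 5 = 12.25 − 5·0.3002 + 5 = 15.749
ΔM = M_P − M_Q = 8.961 − (15.749) = -6.788; smaller M is more luminous → Star P.
L ratio = 10^(0.4 |ΔM|) = 10^2.715 = 519.2

Star P is more luminous, by a factor of 519.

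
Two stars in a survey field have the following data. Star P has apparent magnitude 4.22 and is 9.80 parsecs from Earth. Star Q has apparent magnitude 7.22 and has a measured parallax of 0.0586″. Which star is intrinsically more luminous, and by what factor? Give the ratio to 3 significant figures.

Star P is more luminous, by a factor of 5.23.

Star P: M = m − 5 log₁₀ d + 5 = 4.22 − 5·0.9912 + 5 = 4.264
Star Q: d = 1/p = 1/0.0586″ = 17.06 pc
Star Q: M = m − 5 log₁₀ d + 5 = 7.22 − 5·1.2321 + 5 = 6.059
ΔM = M_P − M_Q = 4.264 − (6.059) = -1.796; smaller M is more luminous → Star P.
L ratio = 10^(0.4 |ΔM|) = 10^0.718 = 5.227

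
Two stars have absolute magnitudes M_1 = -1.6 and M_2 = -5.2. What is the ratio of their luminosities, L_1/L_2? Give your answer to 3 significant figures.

ΔM = M_1 − M_2 = 3.6
L_1/L_2 = 10^(−0.4 ΔM) = 10^-1.440 = 0.03631

L_1/L_2 ≈ 0.0363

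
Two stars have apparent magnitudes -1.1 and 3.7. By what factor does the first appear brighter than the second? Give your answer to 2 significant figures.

Δm = -1.1 − (3.7) = -4.8
Flux ratio = 10^(−0.4 Δm) = 10^(−0.4 × -4.8) = 10^1.920 = 83.18

83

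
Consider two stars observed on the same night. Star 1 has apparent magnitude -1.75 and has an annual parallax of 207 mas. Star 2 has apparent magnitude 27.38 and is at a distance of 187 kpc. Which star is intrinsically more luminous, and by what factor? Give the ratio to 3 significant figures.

Star 1 is more luminous, by a factor of 299.

Star 1: p = 207 mas = 0.207″ → d = 1/p = 4.831 pc
Star 1: M = m − 5 log₁₀ d + 5 = -1.75 − 5·0.6840 + 5 = -0.170
Star 2: d = 187 kpc = 187000 pc
Star 2: M = m − 5 log₁₀ d + 5 = 27.38 − 5·5.2718 + 5 = 6.021
ΔM = M_1 − M_2 = -0.170 − (6.021) = -6.191; smaller M is more luminous → Star 1.
L ratio = 10^(0.4 |ΔM|) = 10^2.476 = 299.5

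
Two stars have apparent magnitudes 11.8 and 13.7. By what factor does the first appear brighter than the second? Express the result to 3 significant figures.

5.75

Magnitude difference = -1.9
Flux ratio = 10^(−0.4 Δm) = 10^(−0.4 × -1.9) = 10^0.760 = 5.754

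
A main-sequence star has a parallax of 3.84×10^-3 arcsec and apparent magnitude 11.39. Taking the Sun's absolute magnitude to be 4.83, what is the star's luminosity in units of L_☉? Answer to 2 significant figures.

d = 1/p = 1/3.84×10^-3″ = 260.4 pc
M = m − 5 log₁₀ d + 5 = 11.39 − 5·2.4157 + 5 = 4.312
M − M_☉ = 4.312 − 4.83 = -0.518
L/L_☉ = 10^(−0.4 × -0.518) = 1.612

L/L_☉ ≈ 1.6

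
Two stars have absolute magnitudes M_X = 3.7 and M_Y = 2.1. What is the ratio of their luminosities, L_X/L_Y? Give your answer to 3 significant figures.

ΔM = M_X − M_Y = 1.6
L_X/L_Y = 10^(−0.4 ΔM) = 10^-0.640 = 0.2291

L_X/L_Y ≈ 0.229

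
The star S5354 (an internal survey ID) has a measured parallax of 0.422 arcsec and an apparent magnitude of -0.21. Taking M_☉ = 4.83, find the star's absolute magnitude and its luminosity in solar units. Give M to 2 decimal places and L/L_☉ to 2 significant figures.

M ≈ 2.92; L/L_☉ ≈ 5.8

d = 1/p = 1/0.422″ = 2.370 pc
M = m − 5 log₁₀ d + 5 = -0.21 − 5·0.3747 + 5 = 2.917
M − M_☉ = 2.917 − 4.83 = -1.913
L/L_☉ = 10^(−0.4 × -1.913) = 5.826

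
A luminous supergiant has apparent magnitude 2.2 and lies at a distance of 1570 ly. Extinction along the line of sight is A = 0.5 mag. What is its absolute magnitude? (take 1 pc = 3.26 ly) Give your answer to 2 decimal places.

d = 1570 ly / 3.26 = 481.6 pc
5 log₁₀(d/10 pc) = 5 log₁₀(481.6) − 5 = 8.413
M = m − 5 log₁₀(d/10) − A = 2.2 − 8.413 − 0.5 = -6.713

M ≈ -6.71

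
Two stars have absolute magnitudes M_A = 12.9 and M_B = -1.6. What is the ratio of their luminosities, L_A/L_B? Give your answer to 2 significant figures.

L_A/L_B ≈ 1.6×10^-6

ΔM = M_A − M_B = 14.5
L_A/L_B = 10^(−0.4 ΔM) = 10^-5.800 = 1.585×10^-6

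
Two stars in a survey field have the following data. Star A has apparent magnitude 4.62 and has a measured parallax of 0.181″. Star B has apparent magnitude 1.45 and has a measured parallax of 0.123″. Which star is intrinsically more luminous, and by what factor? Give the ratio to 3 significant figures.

Star B is more luminous, by a factor of 40.1.

Star A: d = 1/p = 1/0.181″ = 5.525 pc
Star A: M = m − 5 log₁₀ d + 5 = 4.62 − 5·0.7423 + 5 = 5.908
Star B: d = 1/p = 1/0.123″ = 8.130 pc
Star B: M = m − 5 log₁₀ d + 5 = 1.45 − 5·0.9101 + 5 = 1.900
ΔM = M_A − M_B = 5.908 − (1.900) = 4.009; smaller M is more luminous → Star B.
L ratio = 10^(0.4 |ΔM|) = 10^1.604 = 40.14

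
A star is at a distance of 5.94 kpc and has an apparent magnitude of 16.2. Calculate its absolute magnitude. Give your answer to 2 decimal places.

M ≈ 2.33

d = 5.94 kpc = 5940 pc
5 log₁₀(d/10 pc) = 5 log₁₀(5940) − 5 = 13.869
M = m − 5 log₁₀(d/10) = 16.2 − 13.869 = 2.331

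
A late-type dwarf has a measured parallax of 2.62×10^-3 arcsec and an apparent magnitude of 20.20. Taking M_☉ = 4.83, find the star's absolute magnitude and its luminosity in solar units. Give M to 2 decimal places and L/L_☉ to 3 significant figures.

M ≈ 12.29; L/L_☉ ≈ 1.04×10^-3

d = 1/p = 1/2.62×10^-3″ = 381.7 pc
M = m − 5 log₁₀ d + 5 = 20.20 − 5·2.5817 + 5 = 12.292
M − M_☉ = 12.292 − 4.83 = 7.462
L/L_☉ = 10^(−0.4 × 7.462) = 1.036×10^-3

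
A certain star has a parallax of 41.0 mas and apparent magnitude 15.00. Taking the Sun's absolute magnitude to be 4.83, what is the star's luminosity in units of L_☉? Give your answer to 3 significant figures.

L/L_☉ ≈ 5.09×10^-4

d = 1/p = 1000/41.0 mas = 24.39 pc
M = m − 5 log₁₀ d + 5 = 15.00 − 5·1.3872 + 5 = 13.064
M − M_☉ = 13.064 − 4.83 = 8.234
L/L_☉ = 10^(−0.4 × 8.234) = 5.087×10^-4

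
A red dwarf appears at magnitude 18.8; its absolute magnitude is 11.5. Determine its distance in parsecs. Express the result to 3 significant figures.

d ≈ 288 pc

μ = m − M = 7.300
m − M = 5 log₁₀ d − 5
log₁₀ d = (m − M)/5 + 1 = 2.4600
d = 10^2.4600 = 288.4 pc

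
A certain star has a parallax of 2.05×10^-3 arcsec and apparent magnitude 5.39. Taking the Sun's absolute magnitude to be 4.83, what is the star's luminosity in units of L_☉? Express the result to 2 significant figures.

L/L_☉ ≈ 1400

d = 1/p = 1/2.05×10^-3″ = 487.8 pc
M = m − 5 log₁₀ d + 5 = 5.39 − 5·2.6882 + 5 = -3.051
M − M_☉ = -3.051 − 4.83 = -7.881
L/L_☉ = 10^(−0.4 × -7.881) = 1421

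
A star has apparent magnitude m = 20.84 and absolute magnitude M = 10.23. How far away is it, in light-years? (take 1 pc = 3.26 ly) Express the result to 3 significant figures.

d ≈ 4320 ly

Distance modulus: m − M = 20.84 − (10.23) = 10.610
m − M = 5 log₁₀ d − 5
log₁₀ d = (m − M)/5 + 1 = 3.1220
d = 10^3.1220 = 1324 pc
= 4317 ly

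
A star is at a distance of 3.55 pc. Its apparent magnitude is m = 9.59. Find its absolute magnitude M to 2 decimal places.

5 log₁₀(d/10 pc) = 5 log₁₀(3.550) − 5 = -2.249
M = m − 5 log₁₀(d/10) = 9.59 + 2.249 = 11.839

M ≈ 11.84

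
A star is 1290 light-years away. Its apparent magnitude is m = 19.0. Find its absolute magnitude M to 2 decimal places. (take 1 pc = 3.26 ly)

d = 1290 ly / 3.26 = 395.7 pc
5 log₁₀(d/10 pc) = 5 log₁₀(395.7) − 5 = 7.987
M = m − 5 log₁₀(d/10) = 19.0 − 7.987 = 11.013

M ≈ 11.01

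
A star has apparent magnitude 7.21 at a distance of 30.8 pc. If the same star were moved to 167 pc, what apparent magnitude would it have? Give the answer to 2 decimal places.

Flux ∝ 1/d², so Δm = 5 log₁₀(d₂/d₁) = 5 log₁₀(167/30.8) = 3.671
m₂ = m₁ + Δm = 7.21 + (3.671) = 10.881

m ≈ 10.88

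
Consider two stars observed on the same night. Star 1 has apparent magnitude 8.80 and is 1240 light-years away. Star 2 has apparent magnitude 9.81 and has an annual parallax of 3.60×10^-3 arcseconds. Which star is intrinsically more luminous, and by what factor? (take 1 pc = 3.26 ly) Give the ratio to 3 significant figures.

Star 1 is more luminous, by a factor of 4.75.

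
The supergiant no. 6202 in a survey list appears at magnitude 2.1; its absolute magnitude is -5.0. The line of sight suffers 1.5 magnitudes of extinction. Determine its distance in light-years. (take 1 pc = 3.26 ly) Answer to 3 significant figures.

m − M = 5 log₁₀(d/10 pc) + A  ⇒  2.1 − (-5.0) − 1.5 = 5 log₁₀(d/10)
5.600 = 5 log₁₀(d/10)
log₁₀ d = (m − M − A)/5 + 1 = 2.1200
d = 10^2.1200 = 131.8 pc
= 429.8 ly

d ≈ 430 ly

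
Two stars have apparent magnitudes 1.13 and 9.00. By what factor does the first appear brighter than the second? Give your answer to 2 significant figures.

Magnitude difference = -7.87
Flux ratio = 10^(−0.4 Δm) = 10^(−0.4 × -7.87) = 10^3.148 = 1406

1400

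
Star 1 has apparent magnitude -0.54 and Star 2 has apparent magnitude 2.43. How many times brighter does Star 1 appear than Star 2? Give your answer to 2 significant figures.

15

Magnitude difference = -2.97
Flux ratio = 10^(−0.4 Δm) = 10^(−0.4 × -2.97) = 10^1.188 = 15.42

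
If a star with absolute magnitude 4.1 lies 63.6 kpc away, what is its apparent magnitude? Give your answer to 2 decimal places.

d = 63.6 kpc = 63600 pc
m = M + 5 log₁₀ d − 5 = 4.1 + 5·4.8035 − 5 = 23.117

m ≈ 23.12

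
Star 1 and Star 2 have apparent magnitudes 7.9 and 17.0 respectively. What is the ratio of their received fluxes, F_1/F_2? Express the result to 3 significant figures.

Magnitude difference = -9.1
Flux ratio = 10^(−0.4 Δm) = 10^(−0.4 × -9.1) = 10^3.640 = 4365

F_1/F_2 ≈ 4370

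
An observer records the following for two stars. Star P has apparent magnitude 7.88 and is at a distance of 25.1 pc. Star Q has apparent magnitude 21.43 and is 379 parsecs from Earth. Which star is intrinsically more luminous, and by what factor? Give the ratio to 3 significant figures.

Star P: M = m − 5 log₁₀ d + 5 = 7.88 − 5·1.3997 + 5 = 5.882
Star Q: M = m − 5 log₁₀ d + 5 = 21.43 − 5·2.5786 + 5 = 13.537
ΔM = M_P − M_Q = 5.882 − (13.537) = -7.655; smaller M is more luminous → Star P.
L ratio = 10^(0.4 |ΔM|) = 10^3.062 = 1154

Star P is more luminous, by a factor of 1150.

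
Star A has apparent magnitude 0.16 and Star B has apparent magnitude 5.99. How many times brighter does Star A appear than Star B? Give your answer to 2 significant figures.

210

Magnitude difference = -5.83
Flux ratio = 10^(−0.4 Δm) = 10^(−0.4 × -5.83) = 10^2.332 = 214.8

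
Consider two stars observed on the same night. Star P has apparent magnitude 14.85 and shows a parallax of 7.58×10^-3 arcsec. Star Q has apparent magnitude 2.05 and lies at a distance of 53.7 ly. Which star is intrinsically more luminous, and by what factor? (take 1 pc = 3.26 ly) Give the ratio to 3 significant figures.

Star P: d = 1/p = 1/7.58×10^-3″ = 131.9 pc
Star P: M = m − 5 log₁₀ d + 5 = 14.85 − 5·2.1203 + 5 = 9.248
Star Q: d = 53.7 ly / 3.26 = 16.47 pc
Star Q: M = m − 5 log₁₀ d + 5 = 2.05 − 5·1.2168 + 5 = 0.966
ΔM = M_P − M_Q = 9.248 − (0.966) = 8.282; smaller M is more luminous → Star Q.
L ratio = 10^(0.4 |ΔM|) = 10^3.313 = 2055

Star Q is more luminous, by a factor of 2060.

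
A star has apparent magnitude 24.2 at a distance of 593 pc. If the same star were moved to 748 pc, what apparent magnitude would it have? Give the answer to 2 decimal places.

Flux ∝ 1/d², so Δm = 5 log₁₀(d₂/d₁) = 5 log₁₀(748/593) = 0.504
m₂ = m₁ + Δm = 24.2 + (0.504) = 24.704

m ≈ 24.70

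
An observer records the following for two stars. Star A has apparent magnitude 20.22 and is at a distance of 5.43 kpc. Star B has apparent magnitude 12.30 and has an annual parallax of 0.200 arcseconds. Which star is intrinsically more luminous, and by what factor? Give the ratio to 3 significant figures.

Star A is more luminous, by a factor of 801.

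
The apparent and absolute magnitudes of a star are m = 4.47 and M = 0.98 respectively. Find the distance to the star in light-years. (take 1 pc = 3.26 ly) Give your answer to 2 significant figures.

d ≈ 160 ly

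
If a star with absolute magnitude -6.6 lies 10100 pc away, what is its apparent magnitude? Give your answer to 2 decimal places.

m = M + 5 log₁₀ d − 5 = -6.6 + 5·4.0043 − 5 = 8.422

m ≈ 8.42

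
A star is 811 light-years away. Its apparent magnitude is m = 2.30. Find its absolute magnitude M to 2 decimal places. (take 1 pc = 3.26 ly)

d = 811 ly / 3.26 = 248.8 pc
5 log₁₀(d/10 pc) = 5 log₁₀(248.8) − 5 = 6.979
M = m − 5 log₁₀(d/10) = 2.30 − 6.979 = -4.679

M ≈ -4.68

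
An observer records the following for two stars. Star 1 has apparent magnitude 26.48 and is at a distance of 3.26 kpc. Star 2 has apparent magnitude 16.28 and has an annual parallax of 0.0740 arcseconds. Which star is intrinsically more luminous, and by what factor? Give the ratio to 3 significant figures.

Star 1: d = 3.26 kpc = 3260 pc
Star 1: M = m − 5 log₁₀ d + 5 = 26.48 − 5·3.5132 + 5 = 13.914
Star 2: d = 1/p = 1/0.0740″ = 13.51 pc
Star 2: M = m − 5 log₁₀ d + 5 = 16.28 − 5·1.1308 + 5 = 15.626
ΔM = M_1 − M_2 = 13.914 − (15.626) = -1.712; smaller M is more luminous → Star 1.
L ratio = 10^(0.4 |ΔM|) = 10^0.685 = 4.841

Star 1 is more luminous, by a factor of 4.84.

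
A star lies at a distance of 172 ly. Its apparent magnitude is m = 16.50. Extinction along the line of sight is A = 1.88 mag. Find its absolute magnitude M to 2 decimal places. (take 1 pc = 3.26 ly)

M ≈ 11.01

d = 172 ly / 3.26 = 52.76 pc
5 log₁₀(d/10 pc) = 5 log₁₀(52.76) − 5 = 3.612
M = m − 5 log₁₀(d/10) − A = 16.50 − 3.612 − 1.88 = 11.008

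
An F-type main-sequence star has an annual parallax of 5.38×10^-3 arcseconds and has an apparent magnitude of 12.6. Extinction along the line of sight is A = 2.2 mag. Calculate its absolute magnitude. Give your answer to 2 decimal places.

d = 1/p = 1/5.38×10^-3″ = 185.9 pc
5 log₁₀(d/10 pc) = 5 log₁₀(185.9) − 5 = 6.346
M = m − 5 log₁₀(d/10) − A = 12.6 − 6.346 − 2.2 = 4.054

M ≈ 4.05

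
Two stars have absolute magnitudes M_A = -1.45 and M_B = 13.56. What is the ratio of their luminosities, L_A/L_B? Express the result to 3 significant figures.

ΔM = M_A − M_B = -15.01
L_A/L_B = 10^(−0.4 ΔM) = 10^6.004 = 1.009×10^6

L_A/L_B ≈ 1.01×10^6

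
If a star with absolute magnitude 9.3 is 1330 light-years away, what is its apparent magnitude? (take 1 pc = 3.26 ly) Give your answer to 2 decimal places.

m ≈ 17.35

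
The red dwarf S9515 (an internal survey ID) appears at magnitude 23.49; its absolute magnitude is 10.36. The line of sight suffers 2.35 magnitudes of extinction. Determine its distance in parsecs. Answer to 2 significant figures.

d ≈ 1400 pc

m − M = 5 log₁₀(d/10 pc) + A  ⇒  23.49 − (10.36) − 2.35 = 5 log₁₀(d/10)
10.780 = 5 log₁₀(d/10)
log₁₀ d = (m − M − A)/5 + 1 = 3.1560
d = 10^3.1560 = 1432 pc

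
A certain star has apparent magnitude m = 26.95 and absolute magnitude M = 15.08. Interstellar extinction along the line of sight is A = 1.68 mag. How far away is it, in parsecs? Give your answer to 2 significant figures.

d ≈ 1100 pc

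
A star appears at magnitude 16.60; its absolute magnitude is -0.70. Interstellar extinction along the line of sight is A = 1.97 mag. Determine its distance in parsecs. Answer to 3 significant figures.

d ≈ 11600 pc

m − M = 5 log₁₀(d/10 pc) + A  ⇒  16.60 − (-0.70) − 1.97 = 5 log₁₀(d/10)
15.330 = 5 log₁₀(d/10)
log₁₀ d = (m − M − A)/5 + 1 = 4.0660
d = 10^4.0660 = 11640 pc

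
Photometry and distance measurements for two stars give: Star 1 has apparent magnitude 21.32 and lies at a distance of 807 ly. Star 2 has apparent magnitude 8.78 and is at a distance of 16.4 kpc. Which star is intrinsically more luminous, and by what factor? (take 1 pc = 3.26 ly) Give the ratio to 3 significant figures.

Star 1: d = 807 ly / 3.26 = 247.5 pc
Star 1: M = m − 5 log₁₀ d + 5 = 21.32 − 5·2.3937 + 5 = 14.352
Star 2: d = 16.4 kpc = 16400 pc
Star 2: M = m − 5 log₁₀ d + 5 = 8.78 − 5·4.2148 + 5 = -7.294
ΔM = M_1 − M_2 = 14.352 − (-7.294) = 21.646; smaller M is more luminous → Star 2.
L ratio = 10^(0.4 |ΔM|) = 10^8.658 = 4.554×10^8

Star 2 is more luminous, by a factor of 4.55×10^8.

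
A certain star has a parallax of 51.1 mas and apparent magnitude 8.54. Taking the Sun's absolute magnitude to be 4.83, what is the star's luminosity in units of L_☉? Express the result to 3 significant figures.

L/L_☉ ≈ 0.126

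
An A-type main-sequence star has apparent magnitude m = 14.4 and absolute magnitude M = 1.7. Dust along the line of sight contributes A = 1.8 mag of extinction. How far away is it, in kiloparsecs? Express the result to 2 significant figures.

d ≈ 1.5 kpc

m − M = 5 log₁₀(d/10 pc) + A  ⇒  14.4 − (1.7) − 1.8 = 5 log₁₀(d/10)
10.900 = 5 log₁₀(d/10)
log₁₀ d = (m − M − A)/5 + 1 = 3.1800
d = 10^3.1800 = 1514 pc
= 1.514 kpc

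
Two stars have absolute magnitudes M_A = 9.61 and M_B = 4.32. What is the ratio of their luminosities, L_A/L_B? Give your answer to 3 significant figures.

ΔM = M_A − M_B = 5.29
L_A/L_B = 10^(−0.4 ΔM) = 10^-2.116 = 7.656×10^-3

L_A/L_B ≈ 7.66×10^-3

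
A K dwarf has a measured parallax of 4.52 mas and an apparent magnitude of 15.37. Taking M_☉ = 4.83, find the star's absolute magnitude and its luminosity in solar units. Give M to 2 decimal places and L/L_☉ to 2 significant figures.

d = 1/p = 1000/4.52 mas = 221.2 pc
M = m − 5 log₁₀ d + 5 = 15.37 − 5·2.3449 + 5 = 8.646
M − M_☉ = 8.646 − 4.83 = 3.816
L/L_☉ = 10^(−0.4 × 3.816) = 0.02977

M ≈ 8.65; L/L_☉ ≈ 0.030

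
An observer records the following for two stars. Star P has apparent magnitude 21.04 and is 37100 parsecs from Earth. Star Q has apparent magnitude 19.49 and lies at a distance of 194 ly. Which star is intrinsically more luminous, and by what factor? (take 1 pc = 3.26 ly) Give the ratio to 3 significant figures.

Star P is more luminous, by a factor of 93200.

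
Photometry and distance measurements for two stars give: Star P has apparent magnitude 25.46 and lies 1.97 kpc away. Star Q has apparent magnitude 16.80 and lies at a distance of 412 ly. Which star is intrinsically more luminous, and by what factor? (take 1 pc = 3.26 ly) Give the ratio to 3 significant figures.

Star Q is more luminous, by a factor of 12.0.

Star P: d = 1.97 kpc = 1970 pc
Star P: M = m − 5 log₁₀ d + 5 = 25.46 − 5·3.2945 + 5 = 13.988
Star Q: d = 412 ly / 3.26 = 126.4 pc
Star Q: M = m − 5 log₁₀ d + 5 = 16.80 − 5·2.1017 + 5 = 11.292
ΔM = M_P − M_Q = 13.988 − (11.292) = 2.696; smaller M is more luminous → Star Q.
L ratio = 10^(0.4 |ΔM|) = 10^1.078 = 11.98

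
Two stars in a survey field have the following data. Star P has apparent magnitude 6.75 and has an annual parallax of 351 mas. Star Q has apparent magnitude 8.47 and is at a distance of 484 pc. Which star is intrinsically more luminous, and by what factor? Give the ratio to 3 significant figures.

Star Q is more luminous, by a factor of 5920.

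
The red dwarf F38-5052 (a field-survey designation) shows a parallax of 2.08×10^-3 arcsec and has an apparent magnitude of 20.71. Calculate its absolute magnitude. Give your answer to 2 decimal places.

M ≈ 12.30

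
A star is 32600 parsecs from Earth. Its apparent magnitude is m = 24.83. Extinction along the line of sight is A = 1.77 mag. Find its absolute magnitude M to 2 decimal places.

M ≈ 5.49

5 log₁₀(d/10 pc) = 5 log₁₀(32600) − 5 = 17.566
M = m − 5 log₁₀(d/10) − A = 24.83 − 17.566 − 1.77 = 5.494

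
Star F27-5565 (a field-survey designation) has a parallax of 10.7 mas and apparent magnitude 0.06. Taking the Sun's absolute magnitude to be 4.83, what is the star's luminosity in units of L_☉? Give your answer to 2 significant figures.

L/L_☉ ≈ 7100

d = 1/p = 1000/10.7 mas = 93.46 pc
M = m − 5 log₁₀ d + 5 = 0.06 − 5·1.9706 + 5 = -4.793
M − M_☉ = -4.793 − 4.83 = -9.623
L/L_☉ = 10^(−0.4 × -9.623) = 7067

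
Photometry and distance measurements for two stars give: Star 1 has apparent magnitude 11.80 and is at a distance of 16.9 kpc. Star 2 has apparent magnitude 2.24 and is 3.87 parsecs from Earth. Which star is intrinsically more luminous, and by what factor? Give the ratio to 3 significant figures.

Star 1 is more luminous, by a factor of 2860.

Star 1: d = 16.9 kpc = 16900 pc
Star 1: M = m − 5 log₁₀ d + 5 = 11.80 − 5·4.2279 + 5 = -4.339
Star 2: M = m − 5 log₁₀ d + 5 = 2.24 − 5·0.5877 + 5 = 4.301
ΔM = M_1 − M_2 = -4.339 − (4.301) = -8.641; smaller M is more luminous → Star 1.
L ratio = 10^(0.4 |ΔM|) = 10^3.456 = 2860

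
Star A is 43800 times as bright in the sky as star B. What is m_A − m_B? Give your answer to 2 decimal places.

m_A − m_B ≈ -11.60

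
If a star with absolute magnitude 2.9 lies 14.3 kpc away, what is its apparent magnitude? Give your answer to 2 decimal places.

d = 14.3 kpc = 14300 pc
m = M + 5 log₁₀ d − 5 = 2.9 + 5·4.1553 − 5 = 18.677

m ≈ 18.68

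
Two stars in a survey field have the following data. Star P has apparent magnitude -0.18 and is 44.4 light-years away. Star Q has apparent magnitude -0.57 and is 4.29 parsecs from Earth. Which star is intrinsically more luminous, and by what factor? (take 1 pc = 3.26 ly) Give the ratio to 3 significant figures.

Star P is more luminous, by a factor of 7.04.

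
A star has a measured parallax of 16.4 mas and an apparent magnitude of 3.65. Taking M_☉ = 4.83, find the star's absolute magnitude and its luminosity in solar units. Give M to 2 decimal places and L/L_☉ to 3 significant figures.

M ≈ -0.28; L/L_☉ ≈ 110

d = 1/p = 1000/16.4 mas = 60.98 pc
M = m − 5 log₁₀ d + 5 = 3.65 − 5·1.7852 + 5 = -0.276
M − M_☉ = -0.276 − 4.83 = -5.106
L/L_☉ = 10^(−0.4 × -5.106) = 110.2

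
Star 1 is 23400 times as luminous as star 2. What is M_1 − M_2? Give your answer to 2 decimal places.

Pogson: ΔM = −2.5 log₁₀(ratio) = −2.5 log₁₀(23400) = −2.5 × 4.3692 = -10.923
Star 1 is brighter, so it has the smaller magnitude: the difference is negative.

M_1 − M_2 ≈ -10.92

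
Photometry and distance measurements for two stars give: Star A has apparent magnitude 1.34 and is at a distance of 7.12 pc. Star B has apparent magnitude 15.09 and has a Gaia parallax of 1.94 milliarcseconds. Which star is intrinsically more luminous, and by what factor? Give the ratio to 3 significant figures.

Star A is more luminous, by a factor of 60.3.

Star A: M = m − 5 log₁₀ d + 5 = 1.34 − 5·0.8525 + 5 = 2.078
Star B: p = 1.94 mas = 1.94×10^-3″ → d = 1/p = 515.5 pc
Star B: M = m − 5 log₁₀ d + 5 = 15.09 − 5·2.7122 + 5 = 6.529
ΔM = M_A − M_B = 2.078 − (6.529) = -4.451; smaller M is more luminous → Star A.
L ratio = 10^(0.4 |ΔM|) = 10^1.781 = 60.33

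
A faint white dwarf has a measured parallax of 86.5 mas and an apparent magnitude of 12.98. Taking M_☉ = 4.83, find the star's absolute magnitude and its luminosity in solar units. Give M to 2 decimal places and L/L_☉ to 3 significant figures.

M ≈ 12.67; L/L_☉ ≈ 7.34×10^-4

d = 1/p = 1000/86.5 mas = 11.56 pc
M = m − 5 log₁₀ d + 5 = 12.98 − 5·1.0630 + 5 = 12.665
M − M_☉ = 12.665 − 4.83 = 7.835
L/L_☉ = 10^(−0.4 × 7.835) = 7.345×10^-4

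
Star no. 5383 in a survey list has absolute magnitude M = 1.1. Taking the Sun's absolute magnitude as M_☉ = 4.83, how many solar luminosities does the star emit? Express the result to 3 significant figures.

M − M_☉ = 1.1 − 4.83 = -3.730
L/L_☉ = 10^(−0.4 (M − M_☉)) = 10^1.492 = 31.05

L/L_☉ ≈ 31.0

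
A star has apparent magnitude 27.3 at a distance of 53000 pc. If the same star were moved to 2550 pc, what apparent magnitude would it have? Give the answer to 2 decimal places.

m ≈ 20.71

Flux ∝ 1/d², so Δm = 5 log₁₀(d₂/d₁) = 5 log₁₀(2550/53000) = -6.589
m₂ = m₁ + Δm = 27.3 + (-6.589) = 20.711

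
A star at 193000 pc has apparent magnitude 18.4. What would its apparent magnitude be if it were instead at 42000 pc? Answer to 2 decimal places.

Flux ∝ 1/d², so Δm = 5 log₁₀(d₂/d₁) = 5 log₁₀(42000/193000) = -3.312
m₂ = m₁ + Δm = 18.4 + (-3.312) = 15.088

m ≈ 15.09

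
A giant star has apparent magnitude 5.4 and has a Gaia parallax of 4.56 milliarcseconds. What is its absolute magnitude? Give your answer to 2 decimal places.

M ≈ -1.31

p = 4.56 mas = 4.56×10^-3″ → d = 1/p = 219.3 pc
5 log₁₀(d/10 pc) = 5 log₁₀(219.3) − 5 = 6.705
M = m − 5 log₁₀(d/10) = 5.4 − 6.705 = -1.305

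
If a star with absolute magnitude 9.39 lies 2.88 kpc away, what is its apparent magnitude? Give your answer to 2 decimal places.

m ≈ 21.69

d = 2.88 kpc = 2880 pc
m = M + 5 log₁₀ d − 5 = 9.39 + 5·3.4594 − 5 = 21.687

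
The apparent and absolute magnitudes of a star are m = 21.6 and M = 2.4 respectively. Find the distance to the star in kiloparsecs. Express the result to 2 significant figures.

μ = m − M = 19.200
m − M = 5 log₁₀ d − 5
log₁₀ d = (m − M)/5 + 1 = 4.8400
d = 10^4.8400 = 69180 pc
= 69.18 kpc

d ≈ 69 kpc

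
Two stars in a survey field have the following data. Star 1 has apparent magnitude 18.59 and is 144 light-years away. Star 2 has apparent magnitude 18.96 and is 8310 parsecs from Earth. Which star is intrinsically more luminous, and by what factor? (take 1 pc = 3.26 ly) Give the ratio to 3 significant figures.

Star 2 is more luminous, by a factor of 25200.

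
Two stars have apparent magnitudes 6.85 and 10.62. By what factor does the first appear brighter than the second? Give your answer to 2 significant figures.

32

Magnitude difference = -3.77
Flux ratio = 10^(−0.4 Δm) = 10^(−0.4 × -3.77) = 10^1.508 = 32.21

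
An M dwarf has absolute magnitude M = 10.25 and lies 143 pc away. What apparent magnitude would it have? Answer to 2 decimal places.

m ≈ 16.03

m = M + 5 log₁₀ d − 5 = 10.25 + 5·2.1553 − 5 = 16.027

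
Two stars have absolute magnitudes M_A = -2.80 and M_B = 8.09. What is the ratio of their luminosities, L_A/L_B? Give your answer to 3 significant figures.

ΔM = M_A − M_B = -10.89
L_A/L_B = 10^(−0.4 ΔM) = 10^4.356 = 22700

L_A/L_B ≈ 22700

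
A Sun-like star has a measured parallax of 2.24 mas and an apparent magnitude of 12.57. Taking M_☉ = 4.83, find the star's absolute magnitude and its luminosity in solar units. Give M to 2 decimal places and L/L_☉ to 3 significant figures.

d = 1/p = 1000/2.24 mas = 446.4 pc
M = m − 5 log₁₀ d + 5 = 12.57 − 5·2.6498 + 5 = 4.321
M − M_☉ = 4.321 − 4.83 = -0.509
L/L_☉ = 10^(−0.4 × -0.509) = 1.598

M ≈ 4.32; L/L_☉ ≈ 1.60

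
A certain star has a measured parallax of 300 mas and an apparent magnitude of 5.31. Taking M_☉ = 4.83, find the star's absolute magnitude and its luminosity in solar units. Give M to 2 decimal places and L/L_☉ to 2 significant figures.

M ≈ 7.70; L/L_☉ ≈ 0.071

d = 1/p = 1000/300 mas = 3.333 pc
M = m − 5 log₁₀ d + 5 = 5.31 − 5·0.5229 + 5 = 7.696
M − M_☉ = 7.696 − 4.83 = 2.866
L/L_☉ = 10^(−0.4 × 2.866) = 0.07141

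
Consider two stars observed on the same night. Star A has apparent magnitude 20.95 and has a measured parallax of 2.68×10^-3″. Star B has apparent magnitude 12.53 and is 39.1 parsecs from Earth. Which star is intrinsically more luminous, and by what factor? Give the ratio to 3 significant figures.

Star B is more luminous, by a factor of 25.6.

Star A: d = 1/p = 1/2.68×10^-3″ = 373.1 pc
Star A: M = m − 5 log₁₀ d + 5 = 20.95 − 5·2.5719 + 5 = 13.091
Star B: M = m − 5 log₁₀ d + 5 = 12.53 − 5·1.5922 + 5 = 9.569
ΔM = M_A − M_B = 13.091 − (9.569) = 3.522; smaller M is more luminous → Star B.
L ratio = 10^(0.4 |ΔM|) = 10^1.409 = 25.62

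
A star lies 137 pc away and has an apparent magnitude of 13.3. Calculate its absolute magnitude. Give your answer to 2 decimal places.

M ≈ 7.62

5 log₁₀(d/10 pc) = 5 log₁₀(137.0) − 5 = 5.684
M = m − 5 log₁₀(d/10) = 13.3 − 5.684 = 7.616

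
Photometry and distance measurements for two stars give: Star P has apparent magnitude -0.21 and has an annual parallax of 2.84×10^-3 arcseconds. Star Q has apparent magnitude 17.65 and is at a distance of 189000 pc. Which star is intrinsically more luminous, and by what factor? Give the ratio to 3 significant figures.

Star P is more luminous, by a factor of 48.4.

Star P: d = 1/p = 1/2.84×10^-3″ = 352.1 pc
Star P: M = m − 5 log₁₀ d + 5 = -0.21 − 5·2.5467 + 5 = -7.943
Star Q: M = m − 5 log₁₀ d + 5 = 17.65 − 5·5.2765 + 5 = -3.732
ΔM = M_P − M_Q = -7.943 − (-3.732) = -4.211; smaller M is more luminous → Star P.
L ratio = 10^(0.4 |ΔM|) = 10^1.684 = 48.35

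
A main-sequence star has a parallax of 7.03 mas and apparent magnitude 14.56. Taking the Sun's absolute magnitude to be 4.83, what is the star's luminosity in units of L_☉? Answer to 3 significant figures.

L/L_☉ ≈ 0.0259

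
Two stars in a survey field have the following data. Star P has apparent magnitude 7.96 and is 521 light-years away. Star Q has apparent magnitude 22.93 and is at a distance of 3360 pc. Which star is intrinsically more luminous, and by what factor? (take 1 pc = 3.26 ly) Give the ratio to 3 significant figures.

Star P: d = 521 ly / 3.26 = 159.8 pc
Star P: M = m − 5 log₁₀ d + 5 = 7.96 − 5·2.2036 + 5 = 1.942
Star Q: M = m − 5 log₁₀ d + 5 = 22.93 − 5·3.5263 + 5 = 10.298
ΔM = M_P − M_Q = 1.942 − (10.298) = -8.356; smaller M is more luminous → Star P.
L ratio = 10^(0.4 |ΔM|) = 10^3.343 = 2201

Star P is more luminous, by a factor of 2200.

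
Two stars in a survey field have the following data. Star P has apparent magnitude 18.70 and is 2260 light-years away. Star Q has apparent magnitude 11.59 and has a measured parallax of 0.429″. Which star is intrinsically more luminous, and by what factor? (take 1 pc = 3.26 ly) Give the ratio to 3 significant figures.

Star P is more luminous, by a factor of 127.

Star P: d = 2260 ly / 3.26 = 693.3 pc
Star P: M = m − 5 log₁₀ d + 5 = 18.70 − 5·2.8409 + 5 = 9.496
Star Q: d = 1/p = 1/0.429″ = 2.331 pc
Star Q: M = m − 5 log₁₀ d + 5 = 11.59 − 5·0.3675 + 5 = 14.752
ΔM = M_P − M_Q = 9.496 − (14.752) = -5.257; smaller M is more luminous → Star P.
L ratio = 10^(0.4 |ΔM|) = 10^2.103 = 126.7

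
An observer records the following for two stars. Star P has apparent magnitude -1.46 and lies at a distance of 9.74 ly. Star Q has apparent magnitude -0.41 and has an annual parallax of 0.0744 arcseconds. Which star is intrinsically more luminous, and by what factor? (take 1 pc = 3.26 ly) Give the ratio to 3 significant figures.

Star P: d = 9.74 ly / 3.26 = 2.988 pc
Star P: M = m − 5 log₁₀ d + 5 = -1.46 − 5·0.4753 + 5 = 1.163
Star Q: d = 1/p = 1/0.0744″ = 13.44 pc
Star Q: M = m − 5 log₁₀ d + 5 = -0.41 − 5·1.1284 + 5 = -1.052
ΔM = M_P − M_Q = 1.163 − (-1.052) = 2.215; smaller M is more luminous → Star Q.
L ratio = 10^(0.4 |ΔM|) = 10^0.886 = 7.694

Star Q is more luminous, by a factor of 7.69.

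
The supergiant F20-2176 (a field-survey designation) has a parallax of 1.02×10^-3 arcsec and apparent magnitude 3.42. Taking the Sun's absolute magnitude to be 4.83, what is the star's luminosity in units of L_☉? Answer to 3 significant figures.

d = 1/p = 1/1.02×10^-3″ = 980.4 pc
M = m − 5 log₁₀ d + 5 = 3.42 − 5·2.9914 + 5 = -6.537
M − M_☉ = -6.537 − 4.83 = -11.367
L/L_☉ = 10^(−0.4 × -11.367) = 35220

L/L_☉ ≈ 35200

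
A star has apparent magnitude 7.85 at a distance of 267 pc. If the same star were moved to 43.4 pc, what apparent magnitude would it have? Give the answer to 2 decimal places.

m ≈ 3.90

Flux ∝ 1/d², so Δm = 5 log₁₀(d₂/d₁) = 5 log₁₀(43.4/267) = -3.945
m₂ = m₁ + Δm = 7.85 + (-3.945) = 3.905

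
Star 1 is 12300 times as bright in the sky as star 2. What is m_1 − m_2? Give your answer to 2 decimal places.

Pogson: Δm = −2.5 log₁₀(ratio) = −2.5 log₁₀(12300) = −2.5 × 4.0899 = -10.225
Star 1 is brighter, so it has the smaller magnitude: the difference is negative.

m_1 − m_2 ≈ -10.22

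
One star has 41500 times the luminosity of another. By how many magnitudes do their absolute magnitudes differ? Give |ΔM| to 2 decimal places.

|ΔM| ≈ 11.55

Pogson: ΔM = −2.5 log₁₀(ratio) = −2.5 log₁₀(41500) = −2.5 × 4.6180 = -11.545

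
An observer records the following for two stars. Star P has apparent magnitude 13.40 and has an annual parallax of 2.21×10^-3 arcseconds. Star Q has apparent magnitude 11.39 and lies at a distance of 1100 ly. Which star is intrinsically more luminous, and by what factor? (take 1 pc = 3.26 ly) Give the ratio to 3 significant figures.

Star P: d = 1/p = 1/2.21×10^-3″ = 452.5 pc
Star P: M = m − 5 log₁₀ d + 5 = 13.40 − 5·2.6556 + 5 = 5.122
Star Q: d = 1100 ly / 3.26 = 337.4 pc
Star Q: M = m − 5 log₁₀ d + 5 = 11.39 − 5·2.5282 + 5 = 3.749
ΔM = M_P − M_Q = 5.122 − (3.749) = 1.373; smaller M is more luminous → Star Q.
L ratio = 10^(0.4 |ΔM|) = 10^0.549 = 3.541

Star Q is more luminous, by a factor of 3.54.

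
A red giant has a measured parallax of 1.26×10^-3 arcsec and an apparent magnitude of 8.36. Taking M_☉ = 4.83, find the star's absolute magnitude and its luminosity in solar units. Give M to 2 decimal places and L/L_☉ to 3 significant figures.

d = 1/p = 1/1.26×10^-3″ = 793.7 pc
M = m − 5 log₁₀ d + 5 = 8.36 − 5·2.8996 + 5 = -1.138
M − M_☉ = -1.138 − 4.83 = -5.968
L/L_☉ = 10^(−0.4 × -5.968) = 243.9

M ≈ -1.14; L/L_☉ ≈ 244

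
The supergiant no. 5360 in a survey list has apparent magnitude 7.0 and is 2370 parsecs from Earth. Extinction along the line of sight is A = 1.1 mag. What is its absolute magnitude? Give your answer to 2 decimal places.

5 log₁₀(d/10 pc) = 5 log₁₀(2370) − 5 = 11.874
M = m − 5 log₁₀(d/10) − A = 7.0 − 11.874 − 1.1 = -5.974

M ≈ -5.97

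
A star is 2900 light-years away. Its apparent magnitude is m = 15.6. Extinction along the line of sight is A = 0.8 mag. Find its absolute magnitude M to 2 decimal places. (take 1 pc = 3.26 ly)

M ≈ 5.05

d = 2900 ly / 3.26 = 889.6 pc
5 log₁₀(d/10 pc) = 5 log₁₀(889.6) − 5 = 9.746
M = m − 5 log₁₀(d/10) − A = 15.6 − 9.746 − 0.8 = 5.054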